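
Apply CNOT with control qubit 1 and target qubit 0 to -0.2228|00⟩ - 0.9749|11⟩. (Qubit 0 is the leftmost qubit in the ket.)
-0.2228|00⟩ - 0.9749|01⟩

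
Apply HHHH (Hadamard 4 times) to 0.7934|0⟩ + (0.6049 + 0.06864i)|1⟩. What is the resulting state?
0.7934|0⟩ + (0.6049 + 0.06864i)|1⟩

H² = I, so an even number of Hadamards cancels: H^4 = I and the state is unchanged.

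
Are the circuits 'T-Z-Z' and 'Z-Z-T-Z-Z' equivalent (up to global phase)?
Yes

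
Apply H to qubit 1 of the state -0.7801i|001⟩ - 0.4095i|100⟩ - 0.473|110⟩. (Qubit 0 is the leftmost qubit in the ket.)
-0.5516i|001⟩ - 0.5516i|011⟩ + (-0.3345 - 0.2896i)|100⟩ + (0.3345 - 0.2896i)|110⟩

H on qubit 1 mixes each pair of kets that differ only in qubit 1: amplitudes (a, b) of (|…0…⟩, |…1…⟩) become ((a + b)/√2, (a − b)/√2). Kets absent from the input have amplitude 0.
(|001⟩, |011⟩): (a, b) = (-0.7801i, 0) → (-0.5516i, -0.5516i)
(|100⟩, |110⟩): (a, b) = (-0.4095i, -0.473) → ((-0.3345 - 0.2896i), (0.3345 - 0.2896i))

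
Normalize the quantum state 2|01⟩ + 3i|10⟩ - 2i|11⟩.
0.4851|01⟩ + 0.7276i|10⟩ - 0.4851i|11⟩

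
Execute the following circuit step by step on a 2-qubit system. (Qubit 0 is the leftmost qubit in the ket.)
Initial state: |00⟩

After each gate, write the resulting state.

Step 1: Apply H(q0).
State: 1/√2|00⟩ + 1/√2|10⟩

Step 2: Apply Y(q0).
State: -(1/√2)i|00⟩ + (1/√2)i|10⟩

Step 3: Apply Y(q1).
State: 1/√2|01⟩ - 1/√2|11⟩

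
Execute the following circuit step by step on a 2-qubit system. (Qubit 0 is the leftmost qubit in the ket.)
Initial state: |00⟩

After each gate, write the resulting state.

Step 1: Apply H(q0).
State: 1/√2|00⟩ + 1/√2|10⟩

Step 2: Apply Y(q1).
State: (1/√2)i|01⟩ + (1/√2)i|11⟩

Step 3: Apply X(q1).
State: (1/√2)i|00⟩ + (1/√2)i|10⟩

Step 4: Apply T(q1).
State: (1/√2)i|00⟩ + (1/√2)i|10⟩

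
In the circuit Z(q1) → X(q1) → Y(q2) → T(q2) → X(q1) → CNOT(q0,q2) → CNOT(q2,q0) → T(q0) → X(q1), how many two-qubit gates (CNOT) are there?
2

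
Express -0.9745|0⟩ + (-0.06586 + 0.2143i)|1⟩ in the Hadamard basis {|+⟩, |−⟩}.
(-0.7356 + 0.1515i)|+⟩ + (-0.6425 - 0.1515i)|−⟩

With |ψ⟩ = α|0⟩ + β|1⟩, the Hadamard-basis coefficients are ⟨+|ψ⟩ = (α + β)/√2 and ⟨−|ψ⟩ = (α − β)/√2.
Here α = -0.9745, β = (-0.06586 + 0.2143i): (α + β)/√2 = (-0.7356 + 0.1515i), (α − β)/√2 = (-0.6425 - 0.1515i).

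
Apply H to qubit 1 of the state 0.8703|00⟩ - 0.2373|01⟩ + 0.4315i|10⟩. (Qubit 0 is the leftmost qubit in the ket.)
0.4476|00⟩ + 0.7832|01⟩ + 0.3051i|10⟩ + 0.3051i|11⟩

H on qubit 1 mixes each pair of kets that differ only in qubit 1: amplitudes (a, b) of (|…0…⟩, |…1…⟩) become ((a + b)/√2, (a − b)/√2). Kets absent from the input have amplitude 0.
(|00⟩, |01⟩): (a, b) = (0.8703, -0.2373) → (0.4476, 0.7832)
(|10⟩, |11⟩): (a, b) = (0.4315i, 0) → (0.3051i, 0.3051i)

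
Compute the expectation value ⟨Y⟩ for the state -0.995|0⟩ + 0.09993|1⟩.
0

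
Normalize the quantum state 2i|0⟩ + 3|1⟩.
0.5547i|0⟩ + 0.8321|1⟩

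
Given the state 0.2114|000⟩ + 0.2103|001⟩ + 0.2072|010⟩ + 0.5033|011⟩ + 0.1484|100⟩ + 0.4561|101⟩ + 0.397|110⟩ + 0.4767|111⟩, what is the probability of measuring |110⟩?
0.1576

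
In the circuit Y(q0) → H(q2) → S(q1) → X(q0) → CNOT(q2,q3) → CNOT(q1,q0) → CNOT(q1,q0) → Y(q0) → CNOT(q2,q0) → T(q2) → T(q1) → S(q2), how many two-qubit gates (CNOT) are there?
4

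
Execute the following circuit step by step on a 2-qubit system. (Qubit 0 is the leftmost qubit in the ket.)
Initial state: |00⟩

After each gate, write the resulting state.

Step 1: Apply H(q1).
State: 1/√2|00⟩ + 1/√2|01⟩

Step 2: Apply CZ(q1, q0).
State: 1/√2|00⟩ + 1/√2|01⟩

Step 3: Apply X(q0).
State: 1/√2|10⟩ + 1/√2|11⟩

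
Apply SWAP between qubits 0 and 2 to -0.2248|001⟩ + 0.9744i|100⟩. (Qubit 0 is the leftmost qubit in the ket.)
0.9744i|001⟩ - 0.2248|100⟩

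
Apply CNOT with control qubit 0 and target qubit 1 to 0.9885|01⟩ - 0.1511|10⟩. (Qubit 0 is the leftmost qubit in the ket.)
0.9885|01⟩ - 0.1511|11⟩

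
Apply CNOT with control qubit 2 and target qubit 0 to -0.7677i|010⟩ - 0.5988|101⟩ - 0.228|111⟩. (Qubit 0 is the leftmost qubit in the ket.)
-0.5988|001⟩ - 0.7677i|010⟩ - 0.228|011⟩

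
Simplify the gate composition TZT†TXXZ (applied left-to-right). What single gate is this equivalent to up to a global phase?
T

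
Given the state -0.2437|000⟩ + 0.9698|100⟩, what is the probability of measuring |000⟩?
0.05939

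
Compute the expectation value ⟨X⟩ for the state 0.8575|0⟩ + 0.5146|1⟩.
0.8825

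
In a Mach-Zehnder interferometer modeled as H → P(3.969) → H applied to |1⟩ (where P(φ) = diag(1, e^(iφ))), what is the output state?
(0.8384 + 0.3681i)|0⟩ + (0.1616 - 0.3681i)|1⟩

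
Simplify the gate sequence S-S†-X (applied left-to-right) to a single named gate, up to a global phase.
X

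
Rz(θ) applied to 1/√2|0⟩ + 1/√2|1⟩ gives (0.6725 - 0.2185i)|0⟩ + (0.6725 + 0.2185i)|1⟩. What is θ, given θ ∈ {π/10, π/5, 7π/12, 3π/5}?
π/5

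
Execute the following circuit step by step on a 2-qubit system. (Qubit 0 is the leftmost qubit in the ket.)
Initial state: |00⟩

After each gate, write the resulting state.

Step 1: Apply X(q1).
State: |01⟩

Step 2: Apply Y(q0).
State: i|11⟩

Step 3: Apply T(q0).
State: (-1/√2 + (1/√2)i)|11⟩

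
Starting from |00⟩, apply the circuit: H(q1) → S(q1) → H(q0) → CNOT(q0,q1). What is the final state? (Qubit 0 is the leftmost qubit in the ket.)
1/2|00⟩ + (1/2)i|01⟩ + (1/2)i|10⟩ + 1/2|11⟩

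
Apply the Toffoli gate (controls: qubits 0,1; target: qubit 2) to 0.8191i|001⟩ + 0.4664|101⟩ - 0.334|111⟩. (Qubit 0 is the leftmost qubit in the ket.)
0.8191i|001⟩ + 0.4664|101⟩ - 0.334|110⟩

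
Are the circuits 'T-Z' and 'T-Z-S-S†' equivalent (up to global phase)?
Yes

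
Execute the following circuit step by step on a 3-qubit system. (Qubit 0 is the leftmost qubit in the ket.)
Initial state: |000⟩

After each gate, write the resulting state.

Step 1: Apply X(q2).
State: |001⟩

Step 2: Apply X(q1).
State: |011⟩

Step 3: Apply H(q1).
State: 1/√2|001⟩ - 1/√2|011⟩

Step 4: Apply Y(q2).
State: -(1/√2)i|000⟩ + (1/√2)i|010⟩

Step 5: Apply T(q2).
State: -(1/√2)i|000⟩ + (1/√2)i|010⟩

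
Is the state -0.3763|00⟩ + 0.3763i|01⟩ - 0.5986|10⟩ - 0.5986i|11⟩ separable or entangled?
Entangled

Writing the state as a|00⟩ + b|01⟩ + c|10⟩ + d|11⟩, it is a product state iff ad − bc = 0.
Here (a, b, c, d) = (-0.3763, 0.3763i, -0.5986, -0.5986i): ad − bc = (-0.3763)(-0.5986i) − (0.3763i)(-0.5986) = 0.4505i ≠ 0, so the state is entangled.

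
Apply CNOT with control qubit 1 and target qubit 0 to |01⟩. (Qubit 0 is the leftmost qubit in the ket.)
|11⟩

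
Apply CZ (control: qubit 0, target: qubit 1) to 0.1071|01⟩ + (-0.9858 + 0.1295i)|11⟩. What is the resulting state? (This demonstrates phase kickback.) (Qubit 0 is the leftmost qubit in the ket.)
0.1071|01⟩ + (0.9858 - 0.1295i)|11⟩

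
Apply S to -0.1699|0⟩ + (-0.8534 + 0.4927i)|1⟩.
-0.1699|0⟩ + (-0.4927 - 0.8534i)|1⟩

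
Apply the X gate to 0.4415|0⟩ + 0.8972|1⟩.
0.8972|0⟩ + 0.4415|1⟩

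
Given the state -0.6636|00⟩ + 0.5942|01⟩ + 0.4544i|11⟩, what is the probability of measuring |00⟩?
0.4404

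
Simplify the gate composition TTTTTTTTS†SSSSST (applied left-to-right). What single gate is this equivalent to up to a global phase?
T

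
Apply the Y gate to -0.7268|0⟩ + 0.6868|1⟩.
-0.6868i|0⟩ - 0.7268i|1⟩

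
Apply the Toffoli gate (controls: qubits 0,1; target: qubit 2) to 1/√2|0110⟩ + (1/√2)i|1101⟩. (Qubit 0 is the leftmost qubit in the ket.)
1/√2|0110⟩ + (1/√2)i|1111⟩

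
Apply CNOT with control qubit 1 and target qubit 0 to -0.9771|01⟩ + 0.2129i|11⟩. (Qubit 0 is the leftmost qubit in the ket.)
0.2129i|01⟩ - 0.9771|11⟩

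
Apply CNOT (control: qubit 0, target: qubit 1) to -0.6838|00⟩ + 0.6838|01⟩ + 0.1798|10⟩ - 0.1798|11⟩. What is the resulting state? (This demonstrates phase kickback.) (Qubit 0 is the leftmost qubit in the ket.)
-0.6838|00⟩ + 0.6838|01⟩ - 0.1798|10⟩ + 0.1798|11⟩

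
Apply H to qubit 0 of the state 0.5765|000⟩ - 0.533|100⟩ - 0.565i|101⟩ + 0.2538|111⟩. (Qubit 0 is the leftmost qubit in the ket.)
0.03076|000⟩ - 0.3995i|001⟩ + 0.1795|011⟩ + 0.7845|100⟩ + 0.3995i|101⟩ - 0.1795|111⟩

H on qubit 0 mixes each pair of kets that differ only in qubit 0: amplitudes (a, b) of (|…0…⟩, |…1…⟩) become ((a + b)/√2, (a − b)/√2). Kets absent from the input have amplitude 0.
(|000⟩, |100⟩): (a, b) = (0.5765, -0.533) → (0.03076, 0.7845)
(|001⟩, |101⟩): (a, b) = (0, -0.565i) → (-0.3995i, 0.3995i)
(|011⟩, |111⟩): (a, b) = (0, 0.2538) → (0.1795, -0.1795)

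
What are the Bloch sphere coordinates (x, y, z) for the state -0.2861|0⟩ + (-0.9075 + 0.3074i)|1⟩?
(0.5193, -0.1759, -0.8362)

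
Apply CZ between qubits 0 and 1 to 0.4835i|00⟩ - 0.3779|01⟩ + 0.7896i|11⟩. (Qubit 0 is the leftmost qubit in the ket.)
0.4835i|00⟩ - 0.3779|01⟩ - 0.7896i|11⟩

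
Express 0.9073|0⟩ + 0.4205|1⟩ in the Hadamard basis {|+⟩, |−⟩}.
0.9389|+⟩ + 0.3442|−⟩

With |ψ⟩ = α|0⟩ + β|1⟩, the Hadamard-basis coefficients are ⟨+|ψ⟩ = (α + β)/√2 and ⟨−|ψ⟩ = (α − β)/√2.
Here α = 0.9073, β = 0.4205: (α + β)/√2 = 0.9389, (α − β)/√2 = 0.3442.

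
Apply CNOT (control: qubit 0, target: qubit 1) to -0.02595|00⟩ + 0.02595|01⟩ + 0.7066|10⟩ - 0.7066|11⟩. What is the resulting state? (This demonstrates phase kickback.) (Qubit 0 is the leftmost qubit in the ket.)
-0.02595|00⟩ + 0.02595|01⟩ - 0.7066|10⟩ + 0.7066|11⟩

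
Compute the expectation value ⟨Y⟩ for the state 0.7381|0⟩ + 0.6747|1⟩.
0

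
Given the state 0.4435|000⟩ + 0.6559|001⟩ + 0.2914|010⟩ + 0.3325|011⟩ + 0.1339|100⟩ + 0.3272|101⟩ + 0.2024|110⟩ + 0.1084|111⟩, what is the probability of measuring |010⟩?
0.08491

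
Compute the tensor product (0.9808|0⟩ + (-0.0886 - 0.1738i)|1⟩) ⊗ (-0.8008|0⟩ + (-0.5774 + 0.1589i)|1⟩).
-0.7854|00⟩ + (-0.5663 + 0.1558i)|01⟩ + (0.07095 + 0.1392i)|10⟩ + (0.07877 + 0.08627i)|11⟩

amp(|b₁b₂…⟩) = product of the factor amplitudes for bits b₁, b₂, …; only kets whose every factor amplitude is nonzero survive.
|00⟩: (0.9808)(-0.8008) = -0.7854
|01⟩: (0.9808)(-0.5774 + 0.1589i) = (-0.5663 + 0.1558i)
|10⟩: (-0.0886 - 0.1738i)(-0.8008) = (0.07095 + 0.1392i)
|11⟩: (-0.0886 - 0.1738i)(-0.5774 + 0.1589i) = (0.07877 + 0.08627i)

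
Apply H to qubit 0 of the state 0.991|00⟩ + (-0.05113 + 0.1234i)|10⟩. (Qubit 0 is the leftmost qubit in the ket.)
(0.6646 + 0.08726i)|00⟩ + (0.7369 - 0.08726i)|10⟩

H on qubit 0 mixes each pair of kets that differ only in qubit 0: amplitudes (a, b) of (|…0…⟩, |…1…⟩) become ((a + b)/√2, (a − b)/√2). Kets absent from the input have amplitude 0.
(|00⟩, |10⟩): (a, b) = (0.991, (-0.05113 + 0.1234i)) → ((0.6646 + 0.08726i), (0.7369 - 0.08726i))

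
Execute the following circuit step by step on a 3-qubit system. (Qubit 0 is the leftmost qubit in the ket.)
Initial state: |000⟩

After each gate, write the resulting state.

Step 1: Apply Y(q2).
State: i|001⟩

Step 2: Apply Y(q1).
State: -|011⟩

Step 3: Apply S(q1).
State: -i|011⟩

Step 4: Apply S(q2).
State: |011⟩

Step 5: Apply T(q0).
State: |011⟩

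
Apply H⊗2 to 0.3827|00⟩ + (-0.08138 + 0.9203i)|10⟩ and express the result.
(0.1507 + 0.4602i)|00⟩ + (0.1507 + 0.4602i)|01⟩ + (0.232 - 0.4602i)|10⟩ + (0.232 - 0.4602i)|11⟩

H⊗2 gives amp(|y⟩) = (1/2) Σ_x (−1)^(x·y) amp(|x⟩), where x·y is the number of positions in which both x and y have a 1.
|00⟩: (0.3827 + (-0.08138 + 0.9203i))/2 = (0.1507 + 0.4602i)
|01⟩: (0.3827 + (-0.08138 + 0.9203i))/2 = (0.1507 + 0.4602i)
|10⟩: (0.3827 - (-0.08138 + 0.9203i))/2 = (0.232 - 0.4602i)
|11⟩: (0.3827 - (-0.08138 + 0.9203i))/2 = (0.232 - 0.4602i)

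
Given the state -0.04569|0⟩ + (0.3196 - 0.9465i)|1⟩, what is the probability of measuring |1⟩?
0.998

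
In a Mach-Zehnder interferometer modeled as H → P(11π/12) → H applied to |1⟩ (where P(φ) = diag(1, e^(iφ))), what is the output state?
(0.983 - 0.1294i)|0⟩ + (0.01704 + 0.1294i)|1⟩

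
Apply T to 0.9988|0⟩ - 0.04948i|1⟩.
0.9988|0⟩ + (0.03499 - 0.03499i)|1⟩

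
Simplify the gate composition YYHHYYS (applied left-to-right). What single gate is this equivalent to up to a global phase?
S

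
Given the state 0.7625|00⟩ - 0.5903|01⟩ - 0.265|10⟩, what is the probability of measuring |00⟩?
0.5814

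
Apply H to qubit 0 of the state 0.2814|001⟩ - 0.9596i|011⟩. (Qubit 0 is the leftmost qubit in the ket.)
0.199|001⟩ - 0.6785i|011⟩ + 0.199|101⟩ - 0.6785i|111⟩

H on qubit 0 mixes each pair of kets that differ only in qubit 0: amplitudes (a, b) of (|…0…⟩, |…1…⟩) become ((a + b)/√2, (a − b)/√2). Kets absent from the input have amplitude 0.
(|001⟩, |101⟩): (a, b) = (0.2814, 0) → (0.199, 0.199)
(|011⟩, |111⟩): (a, b) = (-0.9596i, 0) → (-0.6785i, -0.6785i)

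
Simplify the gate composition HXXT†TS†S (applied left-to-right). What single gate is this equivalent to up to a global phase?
H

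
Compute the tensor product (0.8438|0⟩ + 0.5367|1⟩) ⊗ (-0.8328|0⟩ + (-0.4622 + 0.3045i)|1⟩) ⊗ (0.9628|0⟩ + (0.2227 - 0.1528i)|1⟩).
-0.6766|000⟩ + (-0.1565 + 0.1074i)|001⟩ + (-0.3755 + 0.2474i)|010⟩ + (-0.04759 + 0.1168i)|011⟩ - 0.4303|100⟩ + (-0.09954 + 0.0683i)|101⟩ + (-0.2388 + 0.1573i)|110⟩ + (-0.03027 + 0.0743i)|111⟩

amp(|b₁b₂…⟩) = product of the factor amplitudes for bits b₁, b₂, …; only kets whose every factor amplitude is nonzero survive.
|000⟩: (0.8438)(-0.8328)(0.9628) = -0.6766
|001⟩: (0.8438)(-0.8328)(0.2227 - 0.1528i) = (-0.1565 + 0.1074i)
|010⟩: (0.8438)(-0.4622 + 0.3045i)(0.9628) = (-0.3755 + 0.2474i)
|011⟩: (0.8438)(-0.4622 + 0.3045i)(0.2227 - 0.1528i) = (-0.04759 + 0.1168i)
|100⟩: (0.5367)(-0.8328)(0.9628) = -0.4303
|101⟩: (0.5367)(-0.8328)(0.2227 - 0.1528i) = (-0.09954 + 0.0683i)
|110⟩: (0.5367)(-0.4622 + 0.3045i)(0.9628) = (-0.2388 + 0.1573i)
|111⟩: (0.5367)(-0.4622 + 0.3045i)(0.2227 - 0.1528i) = (-0.03027 + 0.0743i)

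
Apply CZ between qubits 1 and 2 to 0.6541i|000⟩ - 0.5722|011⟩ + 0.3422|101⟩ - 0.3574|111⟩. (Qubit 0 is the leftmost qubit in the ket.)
0.6541i|000⟩ + 0.5722|011⟩ + 0.3422|101⟩ + 0.3574|111⟩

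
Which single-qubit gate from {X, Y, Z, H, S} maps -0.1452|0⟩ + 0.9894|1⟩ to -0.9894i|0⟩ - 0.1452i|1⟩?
Y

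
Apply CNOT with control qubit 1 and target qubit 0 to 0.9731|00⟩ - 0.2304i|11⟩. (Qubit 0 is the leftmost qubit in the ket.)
0.9731|00⟩ - 0.2304i|01⟩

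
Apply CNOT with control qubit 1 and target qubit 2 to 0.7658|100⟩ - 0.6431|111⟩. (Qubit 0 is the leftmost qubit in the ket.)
0.7658|100⟩ - 0.6431|110⟩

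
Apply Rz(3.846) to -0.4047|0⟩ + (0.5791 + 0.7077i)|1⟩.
(0.1396 + 0.3799i)|0⟩ + (-0.864 + 0.2994i)|1⟩

Rz(3.846) = [[e^(−iθ/2), 0], [0, e^(iθ/2)]] with e^(±iθ/2) = cos(θ/2) ± i·sin(θ/2); θ = 3.846, cos(θ/2) ≈ -0.344967, sin(θ/2) ≈ 0.938615.
With a = amp(|0⟩) = -0.4047 and b = amp(|1⟩) = (0.5791 + 0.7077i):
new amp(|0⟩) = (-0.344967 - 0.938615i)·a = (0.1396 + 0.3799i)
new amp(|1⟩) = (-0.344967 + 0.938615i)·b = (-0.864 + 0.2994i)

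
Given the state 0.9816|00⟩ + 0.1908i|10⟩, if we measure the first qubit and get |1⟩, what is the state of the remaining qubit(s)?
i|0⟩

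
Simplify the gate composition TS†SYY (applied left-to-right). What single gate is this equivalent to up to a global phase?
T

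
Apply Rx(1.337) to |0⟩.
0.7848|0⟩ - 0.6198i|1⟩

Rx(1.337) = [[cos(θ/2), −i·sin(θ/2)], [−i·sin(θ/2), cos(θ/2)]]; θ = 1.337, cos(θ/2) ≈ 0.784752, sin(θ/2) ≈ 0.61981.
With a = amp(|0⟩) = 1 and b = amp(|1⟩) = 0:
new amp(|0⟩) = (0.784752)·a + (-0.61981i)·b = 0.7848
new amp(|1⟩) = (-0.61981i)·a + (0.784752)·b = -0.6198i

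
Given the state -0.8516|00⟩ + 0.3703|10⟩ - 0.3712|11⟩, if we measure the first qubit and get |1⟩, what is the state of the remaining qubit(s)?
0.7062|0⟩ - 0.708|1⟩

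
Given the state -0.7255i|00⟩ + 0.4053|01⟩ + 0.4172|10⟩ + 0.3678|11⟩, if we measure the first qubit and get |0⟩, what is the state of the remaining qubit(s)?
-0.873i|0⟩ + 0.4877|1⟩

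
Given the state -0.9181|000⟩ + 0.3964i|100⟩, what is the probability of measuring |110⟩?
0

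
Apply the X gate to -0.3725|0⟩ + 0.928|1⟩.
0.928|0⟩ - 0.3725|1⟩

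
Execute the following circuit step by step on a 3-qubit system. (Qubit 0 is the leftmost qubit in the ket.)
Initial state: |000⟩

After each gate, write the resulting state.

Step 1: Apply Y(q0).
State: i|100⟩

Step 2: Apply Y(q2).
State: -|101⟩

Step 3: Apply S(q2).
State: -i|101⟩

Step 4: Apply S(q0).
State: |101⟩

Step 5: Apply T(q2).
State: (1/√2 + (1/√2)i)|101⟩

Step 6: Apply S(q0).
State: (-1/√2 + (1/√2)i)|101⟩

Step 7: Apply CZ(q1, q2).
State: (-1/√2 + (1/√2)i)|101⟩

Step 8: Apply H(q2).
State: (-1/2 + (1/2)i)|100⟩ + (1/2 - (1/2)i)|101⟩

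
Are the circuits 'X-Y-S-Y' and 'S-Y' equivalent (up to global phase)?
No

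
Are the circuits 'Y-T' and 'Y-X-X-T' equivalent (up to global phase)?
Yes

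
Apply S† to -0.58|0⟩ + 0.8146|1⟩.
-0.58|0⟩ - 0.8146i|1⟩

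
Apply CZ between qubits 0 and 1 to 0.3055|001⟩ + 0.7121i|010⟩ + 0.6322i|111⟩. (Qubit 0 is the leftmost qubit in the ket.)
0.3055|001⟩ + 0.7121i|010⟩ - 0.6322i|111⟩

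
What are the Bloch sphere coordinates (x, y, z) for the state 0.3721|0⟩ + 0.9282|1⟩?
(0.6908, 0, -0.7231)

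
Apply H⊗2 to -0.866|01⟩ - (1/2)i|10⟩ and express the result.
(-0.433 - 0.25i)|00⟩ + (0.433 - 0.25i)|01⟩ + (-0.433 + 0.25i)|10⟩ + (0.433 + 0.25i)|11⟩

H⊗2 gives amp(|y⟩) = (1/2) Σ_x (−1)^(x·y) amp(|x⟩), where x·y is the number of positions in which both x and y have a 1.
|00⟩: (-0.866 - (1/2)i)/2 = (-0.433 - 0.25i)
|01⟩: (0.866 - (1/2)i)/2 = (0.433 - 0.25i)
|10⟩: (-0.866 + (1/2)i)/2 = (-0.433 + 0.25i)
|11⟩: (0.866 + (1/2)i)/2 = (0.433 + 0.25i)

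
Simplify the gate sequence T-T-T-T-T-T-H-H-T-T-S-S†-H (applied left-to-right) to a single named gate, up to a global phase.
H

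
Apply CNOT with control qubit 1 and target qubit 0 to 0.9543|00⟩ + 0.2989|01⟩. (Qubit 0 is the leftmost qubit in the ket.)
0.9543|00⟩ + 0.2989|11⟩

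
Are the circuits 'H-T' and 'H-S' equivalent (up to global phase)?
No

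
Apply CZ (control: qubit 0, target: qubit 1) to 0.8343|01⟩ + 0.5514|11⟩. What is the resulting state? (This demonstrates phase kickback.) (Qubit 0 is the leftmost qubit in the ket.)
0.8343|01⟩ - 0.5514|11⟩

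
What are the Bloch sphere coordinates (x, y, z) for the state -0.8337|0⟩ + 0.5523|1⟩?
(-0.9209, 0, 0.39)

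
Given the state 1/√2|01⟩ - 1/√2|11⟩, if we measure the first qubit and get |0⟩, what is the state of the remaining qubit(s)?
|1⟩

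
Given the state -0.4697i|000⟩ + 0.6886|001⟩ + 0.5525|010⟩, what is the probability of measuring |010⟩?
0.3053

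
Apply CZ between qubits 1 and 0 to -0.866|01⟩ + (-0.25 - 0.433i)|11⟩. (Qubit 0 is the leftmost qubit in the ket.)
-0.866|01⟩ + (0.25 + 0.433i)|11⟩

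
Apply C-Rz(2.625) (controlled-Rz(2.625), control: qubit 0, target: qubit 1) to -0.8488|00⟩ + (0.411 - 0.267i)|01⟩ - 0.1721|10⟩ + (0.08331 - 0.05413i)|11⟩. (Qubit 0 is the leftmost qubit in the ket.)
-0.8488|00⟩ + (0.411 - 0.267i)|01⟩ + (-0.04396 + 0.1664i)|10⟩ + (0.07361 + 0.06672i)|11⟩

C-Rz(2.625) leaves the control-|0⟩ kets |00⟩, |01⟩ unchanged and applies Rz(2.625) to qubit 1 on the control-|1⟩ pair (|10⟩, |11⟩).
Rz(2.625) = [[e^(−iθ/2), 0], [0, e^(iθ/2)]] with e^(±iθ/2) = cos(θ/2) ± i·sin(θ/2); θ = 2.625, cos(θ/2) ≈ 0.255434, sin(θ/2) ≈ 0.966827.
With a = amp(|10⟩) = -0.1721 and b = amp(|11⟩) = (0.08331 - 0.05413i):
new amp(|10⟩) = (0.255434 - 0.966827i)·a = (-0.04396 + 0.1664i)
new amp(|11⟩) = (0.255434 + 0.966827i)·b = (0.07361 + 0.06672i)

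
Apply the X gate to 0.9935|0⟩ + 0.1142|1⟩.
0.1142|0⟩ + 0.9935|1⟩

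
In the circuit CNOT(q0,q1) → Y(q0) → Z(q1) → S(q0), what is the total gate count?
4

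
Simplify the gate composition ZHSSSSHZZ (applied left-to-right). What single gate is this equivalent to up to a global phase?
Z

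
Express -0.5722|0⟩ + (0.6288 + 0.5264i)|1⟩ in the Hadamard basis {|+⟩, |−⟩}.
(0.04002 + 0.3722i)|+⟩ + (-0.8492 - 0.3722i)|−⟩

With |ψ⟩ = α|0⟩ + β|1⟩, the Hadamard-basis coefficients are ⟨+|ψ⟩ = (α + β)/√2 and ⟨−|ψ⟩ = (α − β)/√2.
Here α = -0.5722, β = (0.6288 + 0.5264i): (α + β)/√2 = (0.04002 + 0.3722i), (α − β)/√2 = (-0.8492 - 0.3722i).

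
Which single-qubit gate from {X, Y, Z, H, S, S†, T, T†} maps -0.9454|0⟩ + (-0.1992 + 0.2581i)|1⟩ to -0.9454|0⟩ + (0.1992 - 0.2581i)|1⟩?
Z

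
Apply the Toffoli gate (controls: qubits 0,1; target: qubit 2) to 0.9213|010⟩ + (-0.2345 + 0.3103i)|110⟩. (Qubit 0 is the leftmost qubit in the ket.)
0.9213|010⟩ + (-0.2345 + 0.3103i)|111⟩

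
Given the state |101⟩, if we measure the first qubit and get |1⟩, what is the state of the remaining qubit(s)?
|01⟩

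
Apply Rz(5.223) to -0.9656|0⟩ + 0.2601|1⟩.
(0.8331 + 0.4882i)|0⟩ + (-0.2244 + 0.1315i)|1⟩

Rz(5.223) = [[e^(−iθ/2), 0], [0, e^(iθ/2)]] with e^(±iθ/2) = cos(θ/2) ± i·sin(θ/2); θ = 5.223, cos(θ/2) ≈ -0.86276, sin(θ/2) ≈ 0.505613.
With a = amp(|0⟩) = -0.9656 and b = amp(|1⟩) = 0.2601:
new amp(|0⟩) = (-0.86276 - 0.505613i)·a = (0.8331 + 0.4882i)
new amp(|1⟩) = (-0.86276 + 0.505613i)·b = (-0.2244 + 0.1315i)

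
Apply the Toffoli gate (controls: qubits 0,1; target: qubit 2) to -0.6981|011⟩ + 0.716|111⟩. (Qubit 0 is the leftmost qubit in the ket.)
-0.6981|011⟩ + 0.716|110⟩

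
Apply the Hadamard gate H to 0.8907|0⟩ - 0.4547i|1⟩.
(0.6298 - 0.3215i)|0⟩ + (0.6298 + 0.3215i)|1⟩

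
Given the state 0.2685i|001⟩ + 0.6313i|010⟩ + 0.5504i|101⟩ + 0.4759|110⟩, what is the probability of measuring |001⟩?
0.07209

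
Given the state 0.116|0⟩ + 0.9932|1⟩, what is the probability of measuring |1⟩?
0.9864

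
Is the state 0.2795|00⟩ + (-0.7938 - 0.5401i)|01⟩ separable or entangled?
Separable

Writing the state as a|00⟩ + b|01⟩ + c|10⟩ + d|11⟩, it is a product state iff ad − bc = 0.
Here (a, b, c, d) = (0.2795, (-0.7938 - 0.5401i), 0, 0): ad − bc = (0.2795)(0) − (-0.7938 - 0.5401i)(0) = 0, so the state is separable.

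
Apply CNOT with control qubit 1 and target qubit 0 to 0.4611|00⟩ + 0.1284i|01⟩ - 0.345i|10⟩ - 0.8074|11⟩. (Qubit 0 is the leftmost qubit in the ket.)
0.4611|00⟩ - 0.8074|01⟩ - 0.345i|10⟩ + 0.1284i|11⟩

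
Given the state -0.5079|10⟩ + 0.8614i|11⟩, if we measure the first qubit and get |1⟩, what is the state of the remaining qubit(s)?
-0.5079|0⟩ + 0.8614i|1⟩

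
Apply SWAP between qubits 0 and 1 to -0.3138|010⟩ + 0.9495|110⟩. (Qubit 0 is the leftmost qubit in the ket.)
-0.3138|100⟩ + 0.9495|110⟩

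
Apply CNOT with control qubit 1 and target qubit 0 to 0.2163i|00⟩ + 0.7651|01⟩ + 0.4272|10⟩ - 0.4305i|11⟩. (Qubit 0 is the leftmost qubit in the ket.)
0.2163i|00⟩ - 0.4305i|01⟩ + 0.4272|10⟩ + 0.7651|11⟩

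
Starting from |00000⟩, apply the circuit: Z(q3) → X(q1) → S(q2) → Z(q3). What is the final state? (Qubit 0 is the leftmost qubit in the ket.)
|01000⟩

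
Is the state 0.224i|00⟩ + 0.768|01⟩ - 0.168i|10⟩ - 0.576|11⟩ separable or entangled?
Separable

Writing the state as a|00⟩ + b|01⟩ + c|10⟩ + d|11⟩, it is a product state iff ad − bc = 0.
Here (a, b, c, d) = (0.224i, 0.768, -0.168i, -0.576): ad − bc = (0.224i)(-0.576) − (0.768)(-0.168i) = 0, so the state is separable.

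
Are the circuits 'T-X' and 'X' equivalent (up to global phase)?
No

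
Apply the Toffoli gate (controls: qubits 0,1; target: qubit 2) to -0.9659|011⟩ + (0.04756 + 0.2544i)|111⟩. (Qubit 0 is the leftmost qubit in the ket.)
-0.9659|011⟩ + (0.04756 + 0.2544i)|110⟩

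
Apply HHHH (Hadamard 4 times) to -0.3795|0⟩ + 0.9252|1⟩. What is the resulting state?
-0.3795|0⟩ + 0.9252|1⟩

H² = I, so an even number of Hadamards cancels: H^4 = I and the state is unchanged.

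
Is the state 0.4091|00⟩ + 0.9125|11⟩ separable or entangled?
Entangled

Writing the state as a|00⟩ + b|01⟩ + c|10⟩ + d|11⟩, it is a product state iff ad − bc = 0.
Here (a, b, c, d) = (0.4091, 0, 0, 0.9125): ad − bc = (0.4091)(0.9125) − (0)(0) = 0.3733 ≠ 0, so the state is entangled.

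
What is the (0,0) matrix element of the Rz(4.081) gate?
(-0.4526 - 0.8917i)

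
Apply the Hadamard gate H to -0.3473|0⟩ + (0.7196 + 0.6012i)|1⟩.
(0.2633 + 0.4251i)|0⟩ + (-0.7544 - 0.4251i)|1⟩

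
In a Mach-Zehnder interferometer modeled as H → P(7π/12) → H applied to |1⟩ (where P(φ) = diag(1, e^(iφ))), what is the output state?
(0.6294 - 0.483i)|0⟩ + (0.3706 + 0.483i)|1⟩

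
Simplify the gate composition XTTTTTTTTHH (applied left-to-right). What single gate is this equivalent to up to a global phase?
X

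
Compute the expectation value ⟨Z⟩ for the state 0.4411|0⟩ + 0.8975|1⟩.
-0.6109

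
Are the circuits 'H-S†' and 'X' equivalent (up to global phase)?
No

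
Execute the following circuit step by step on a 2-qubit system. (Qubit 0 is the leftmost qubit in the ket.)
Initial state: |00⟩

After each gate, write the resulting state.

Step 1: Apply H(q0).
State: 1/√2|00⟩ + 1/√2|10⟩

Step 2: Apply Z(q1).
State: 1/√2|00⟩ + 1/√2|10⟩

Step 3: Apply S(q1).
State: 1/√2|00⟩ + 1/√2|10⟩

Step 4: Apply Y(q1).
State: (1/√2)i|01⟩ + (1/√2)i|11⟩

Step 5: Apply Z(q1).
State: -(1/√2)i|01⟩ - (1/√2)i|11⟩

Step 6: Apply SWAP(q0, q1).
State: -(1/√2)i|10⟩ - (1/√2)i|11⟩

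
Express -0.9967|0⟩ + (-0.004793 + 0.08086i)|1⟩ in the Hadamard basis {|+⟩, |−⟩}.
(-0.7082 + 0.05718i)|+⟩ + (-0.7014 - 0.05718i)|−⟩

With |ψ⟩ = α|0⟩ + β|1⟩, the Hadamard-basis coefficients are ⟨+|ψ⟩ = (α + β)/√2 and ⟨−|ψ⟩ = (α − β)/√2.
Here α = -0.9967, β = (-0.004793 + 0.08086i): (α + β)/√2 = (-0.7082 + 0.05718i), (α − β)/√2 = (-0.7014 - 0.05718i).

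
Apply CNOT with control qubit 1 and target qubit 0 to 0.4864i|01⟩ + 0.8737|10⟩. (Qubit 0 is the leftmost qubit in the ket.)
0.8737|10⟩ + 0.4864i|11⟩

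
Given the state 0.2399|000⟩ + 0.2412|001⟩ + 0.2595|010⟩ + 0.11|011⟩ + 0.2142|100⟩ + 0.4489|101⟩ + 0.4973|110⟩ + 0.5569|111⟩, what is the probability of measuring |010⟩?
0.06734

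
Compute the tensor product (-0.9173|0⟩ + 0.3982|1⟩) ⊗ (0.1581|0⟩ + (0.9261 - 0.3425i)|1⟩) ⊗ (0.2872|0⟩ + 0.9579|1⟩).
-0.04165|000⟩ - 0.1389|001⟩ + (-0.244 + 0.09023i)|010⟩ + (-0.8137 + 0.3009i)|011⟩ + 0.01808|100⟩ + 0.0603|101⟩ + (0.1059 - 0.03917i)|110⟩ + (0.3532 - 0.1306i)|111⟩

amp(|b₁b₂…⟩) = product of the factor amplitudes for bits b₁, b₂, …; only kets whose every factor amplitude is nonzero survive.
|000⟩: (-0.9173)(0.1581)(0.2872) = -0.04165
|001⟩: (-0.9173)(0.1581)(0.9579) = -0.1389
|010⟩: (-0.9173)(0.9261 - 0.3425i)(0.2872) = (-0.244 + 0.09023i)
|011⟩: (-0.9173)(0.9261 - 0.3425i)(0.9579) = (-0.8137 + 0.3009i)
|100⟩: (0.3982)(0.1581)(0.2872) = 0.01808
|101⟩: (0.3982)(0.1581)(0.9579) = 0.0603
|110⟩: (0.3982)(0.9261 - 0.3425i)(0.2872) = (0.1059 - 0.03917i)
|111⟩: (0.3982)(0.9261 - 0.3425i)(0.9579) = (0.3532 - 0.1306i)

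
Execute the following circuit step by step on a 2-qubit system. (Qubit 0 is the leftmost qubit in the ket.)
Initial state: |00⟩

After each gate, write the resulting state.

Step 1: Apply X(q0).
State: |10⟩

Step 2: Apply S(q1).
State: |10⟩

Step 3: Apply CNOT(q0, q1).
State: |11⟩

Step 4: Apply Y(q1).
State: -i|10⟩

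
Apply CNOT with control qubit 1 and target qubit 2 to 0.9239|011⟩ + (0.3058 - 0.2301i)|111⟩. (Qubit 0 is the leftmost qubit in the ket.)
0.9239|010⟩ + (0.3058 - 0.2301i)|110⟩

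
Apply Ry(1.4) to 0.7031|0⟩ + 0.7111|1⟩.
0.07966|0⟩ + 0.9968|1⟩

Ry(1.4) = [[cos(θ/2), −sin(θ/2)], [sin(θ/2), cos(θ/2)]]; θ = 1.4, cos(θ/2) ≈ 0.764842, sin(θ/2) ≈ 0.644218.
With a = amp(|0⟩) = 0.7031 and b = amp(|1⟩) = 0.7111:
new amp(|0⟩) = (0.764842)·a + (-0.644218)·b = 0.07966
new amp(|1⟩) = (0.644218)·a + (0.764842)·b = 0.9968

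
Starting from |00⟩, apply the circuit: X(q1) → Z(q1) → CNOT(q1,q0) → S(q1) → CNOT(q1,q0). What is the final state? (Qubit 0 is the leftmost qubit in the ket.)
-i|01⟩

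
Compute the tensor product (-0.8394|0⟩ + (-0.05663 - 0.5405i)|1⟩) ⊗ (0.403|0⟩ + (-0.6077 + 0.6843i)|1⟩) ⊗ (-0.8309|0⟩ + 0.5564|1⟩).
0.2811|000⟩ - 0.1882|001⟩ + (-0.4238 + 0.4773i)|010⟩ + (0.2838 - 0.3196i)|011⟩ + (0.01896 + 0.181i)|100⟩ + (-0.0127 - 0.1212i)|101⟩ + (-0.3359 - 0.2407i)|110⟩ + (0.2249 + 0.1612i)|111⟩

amp(|b₁b₂…⟩) = product of the factor amplitudes for bits b₁, b₂, …; only kets whose every factor amplitude is nonzero survive.
|000⟩: (-0.8394)(0.403)(-0.8309) = 0.2811
|001⟩: (-0.8394)(0.403)(0.5564) = -0.1882
|010⟩: (-0.8394)(-0.6077 + 0.6843i)(-0.8309) = (-0.4238 + 0.4773i)
|011⟩: (-0.8394)(-0.6077 + 0.6843i)(0.5564) = (0.2838 - 0.3196i)
|100⟩: (-0.05663 - 0.5405i)(0.403)(-0.8309) = (0.01896 + 0.181i)
|101⟩: (-0.05663 - 0.5405i)(0.403)(0.5564) = (-0.0127 - 0.1212i)
|110⟩: (-0.05663 - 0.5405i)(-0.6077 + 0.6843i)(-0.8309) = (-0.3359 - 0.2407i)
|111⟩: (-0.05663 - 0.5405i)(-0.6077 + 0.6843i)(0.5564) = (0.2249 + 0.1612i)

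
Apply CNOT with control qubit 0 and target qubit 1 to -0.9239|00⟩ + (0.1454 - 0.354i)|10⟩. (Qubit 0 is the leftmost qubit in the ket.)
-0.9239|00⟩ + (0.1454 - 0.354i)|11⟩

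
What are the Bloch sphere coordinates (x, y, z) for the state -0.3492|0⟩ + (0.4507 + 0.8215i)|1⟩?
(-0.3148, -0.5737, -0.7561)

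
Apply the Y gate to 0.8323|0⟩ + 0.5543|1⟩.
-0.5543i|0⟩ + 0.8323i|1⟩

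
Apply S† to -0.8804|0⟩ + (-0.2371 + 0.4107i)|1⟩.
-0.8804|0⟩ + (0.4107 + 0.2371i)|1⟩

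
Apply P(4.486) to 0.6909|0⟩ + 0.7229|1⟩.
0.6909|0⟩ + (-0.1623 - 0.7045i)|1⟩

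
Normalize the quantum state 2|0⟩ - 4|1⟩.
1/√5|0⟩ - 0.8944|1⟩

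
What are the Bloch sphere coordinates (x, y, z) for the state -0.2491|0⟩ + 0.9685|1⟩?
(-0.4825, 0, -0.8759)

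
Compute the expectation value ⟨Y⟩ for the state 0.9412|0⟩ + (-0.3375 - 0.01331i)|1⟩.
-0.02505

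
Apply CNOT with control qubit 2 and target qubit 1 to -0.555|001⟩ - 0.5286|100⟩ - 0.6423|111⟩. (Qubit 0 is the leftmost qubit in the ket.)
-0.555|011⟩ - 0.5286|100⟩ - 0.6423|101⟩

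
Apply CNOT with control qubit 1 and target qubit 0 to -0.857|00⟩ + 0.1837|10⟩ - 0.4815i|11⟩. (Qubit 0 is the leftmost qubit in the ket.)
-0.857|00⟩ - 0.4815i|01⟩ + 0.1837|10⟩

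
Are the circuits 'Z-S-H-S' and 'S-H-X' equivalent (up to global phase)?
No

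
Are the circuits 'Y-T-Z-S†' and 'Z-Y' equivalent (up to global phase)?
No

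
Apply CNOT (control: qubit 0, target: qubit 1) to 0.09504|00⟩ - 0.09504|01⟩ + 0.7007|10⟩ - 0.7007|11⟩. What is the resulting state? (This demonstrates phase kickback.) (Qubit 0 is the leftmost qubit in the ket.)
0.09504|00⟩ - 0.09504|01⟩ - 0.7007|10⟩ + 0.7007|11⟩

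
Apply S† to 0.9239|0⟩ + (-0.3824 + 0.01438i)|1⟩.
0.9239|0⟩ + (0.01438 + 0.3824i)|1⟩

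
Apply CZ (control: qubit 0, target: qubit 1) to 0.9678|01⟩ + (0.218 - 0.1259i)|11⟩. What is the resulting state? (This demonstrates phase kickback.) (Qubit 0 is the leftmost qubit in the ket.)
0.9678|01⟩ + (-0.218 + 0.1259i)|11⟩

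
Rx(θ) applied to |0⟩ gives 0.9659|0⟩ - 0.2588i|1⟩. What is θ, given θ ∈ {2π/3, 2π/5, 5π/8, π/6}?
π/6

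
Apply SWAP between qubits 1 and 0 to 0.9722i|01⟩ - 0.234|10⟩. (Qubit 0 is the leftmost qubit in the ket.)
-0.234|01⟩ + 0.9722i|10⟩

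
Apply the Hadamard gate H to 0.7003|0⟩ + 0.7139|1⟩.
|0⟩ - 0.009617|1⟩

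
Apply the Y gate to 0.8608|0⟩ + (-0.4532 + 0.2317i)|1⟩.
(0.2317 + 0.4532i)|0⟩ + 0.8608i|1⟩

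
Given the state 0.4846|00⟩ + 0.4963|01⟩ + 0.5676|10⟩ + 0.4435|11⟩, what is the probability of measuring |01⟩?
0.2463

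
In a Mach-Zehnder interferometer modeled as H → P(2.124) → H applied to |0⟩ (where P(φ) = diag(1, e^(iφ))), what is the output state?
(0.2373 + 0.4254i)|0⟩ + (0.7627 - 0.4254i)|1⟩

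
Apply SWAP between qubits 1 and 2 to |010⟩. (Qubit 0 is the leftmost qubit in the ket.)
|001⟩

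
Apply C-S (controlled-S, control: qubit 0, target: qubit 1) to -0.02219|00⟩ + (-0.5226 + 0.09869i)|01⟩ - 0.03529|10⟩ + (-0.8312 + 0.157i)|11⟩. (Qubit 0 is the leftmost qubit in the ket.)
-0.02219|00⟩ + (-0.5226 + 0.09869i)|01⟩ - 0.03529|10⟩ + (-0.157 - 0.8312i)|11⟩

C-S leaves the control-|0⟩ kets |00⟩, |01⟩ unchanged and applies S to qubit 1 on the control-|1⟩ pair (|10⟩, |11⟩).
S = [[1, 0], [0, i]].
With a = amp(|10⟩) = -0.03529 and b = amp(|11⟩) = (-0.8312 + 0.157i):
new amp(|10⟩) = (1)·a = -0.03529
new amp(|11⟩) = (i)·b = (-0.157 - 0.8312i)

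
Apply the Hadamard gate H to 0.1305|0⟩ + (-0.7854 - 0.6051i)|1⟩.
(-0.4631 - 0.4279i)|0⟩ + (0.6476 + 0.4279i)|1⟩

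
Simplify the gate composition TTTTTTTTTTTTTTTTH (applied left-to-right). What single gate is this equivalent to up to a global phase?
H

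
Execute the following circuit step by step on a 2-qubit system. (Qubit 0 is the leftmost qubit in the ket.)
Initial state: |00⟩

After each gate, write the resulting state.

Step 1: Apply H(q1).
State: 1/√2|00⟩ + 1/√2|01⟩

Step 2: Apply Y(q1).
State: -(1/√2)i|00⟩ + (1/√2)i|01⟩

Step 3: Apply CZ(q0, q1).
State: -(1/√2)i|00⟩ + (1/√2)i|01⟩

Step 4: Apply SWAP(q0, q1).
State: -(1/√2)i|00⟩ + (1/√2)i|10⟩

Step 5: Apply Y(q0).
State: 1/√2|00⟩ + 1/√2|10⟩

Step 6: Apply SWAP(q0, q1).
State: 1/√2|00⟩ + 1/√2|01⟩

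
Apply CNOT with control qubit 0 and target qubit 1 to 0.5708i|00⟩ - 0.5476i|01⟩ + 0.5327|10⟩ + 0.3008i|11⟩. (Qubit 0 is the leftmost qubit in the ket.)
0.5708i|00⟩ - 0.5476i|01⟩ + 0.3008i|10⟩ + 0.5327|11⟩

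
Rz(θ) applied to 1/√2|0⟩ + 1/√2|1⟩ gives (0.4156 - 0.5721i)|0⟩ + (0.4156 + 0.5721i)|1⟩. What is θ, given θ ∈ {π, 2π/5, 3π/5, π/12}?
3π/5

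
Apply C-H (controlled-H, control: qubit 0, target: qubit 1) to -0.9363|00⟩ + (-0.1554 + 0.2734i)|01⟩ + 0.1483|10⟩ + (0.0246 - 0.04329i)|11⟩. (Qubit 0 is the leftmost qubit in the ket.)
-0.9363|00⟩ + (-0.1554 + 0.2734i)|01⟩ + (0.1223 - 0.03061i)|10⟩ + (0.08747 + 0.03061i)|11⟩

C-H leaves the control-|0⟩ kets |00⟩, |01⟩ unchanged and applies H to qubit 1 on the control-|1⟩ pair (|10⟩, |11⟩).
H = [[1/√2, 1/√2], [1/√2, -1/√2]].
With a = amp(|10⟩) = 0.1483 and b = amp(|11⟩) = (0.0246 - 0.04329i):
new amp(|10⟩) = (1/√2)·a + (1/√2)·b = (0.1223 - 0.03061i)
new amp(|11⟩) = (1/√2)·a + (-1/√2)·b = (0.08747 + 0.03061i)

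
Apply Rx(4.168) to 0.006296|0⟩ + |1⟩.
(-0.003091 - 0.8712i)|0⟩ + (-0.491 - 0.005485i)|1⟩

Rx(4.168) = [[cos(θ/2), −i·sin(θ/2)], [−i·sin(θ/2), cos(θ/2)]]; θ = 4.168, cos(θ/2) ≈ -0.490971, sin(θ/2) ≈ 0.871176.
With a = amp(|0⟩) = 0.006296 and b = amp(|1⟩) = 1:
new amp(|0⟩) = (-0.490971)·a + (-0.871176i)·b = (-0.003091 - 0.8712i)
new amp(|1⟩) = (-0.871176i)·a + (-0.490971)·b = (-0.491 - 0.005485i)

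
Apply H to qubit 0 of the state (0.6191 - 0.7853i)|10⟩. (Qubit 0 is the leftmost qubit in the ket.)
(0.4378 - 0.5553i)|00⟩ + (-0.4378 + 0.5553i)|10⟩

H on qubit 0 mixes each pair of kets that differ only in qubit 0: amplitudes (a, b) of (|…0…⟩, |…1…⟩) become ((a + b)/√2, (a − b)/√2). Kets absent from the input have amplitude 0.
(|00⟩, |10⟩): (a, b) = (0, (0.6191 - 0.7853i)) → ((0.4378 - 0.5553i), (-0.4378 + 0.5553i))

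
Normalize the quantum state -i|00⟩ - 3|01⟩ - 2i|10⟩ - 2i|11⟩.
-0.2357i|00⟩ - 1/√2|01⟩ - 0.4714i|10⟩ - 0.4714i|11⟩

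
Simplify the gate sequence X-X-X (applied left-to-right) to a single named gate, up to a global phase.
X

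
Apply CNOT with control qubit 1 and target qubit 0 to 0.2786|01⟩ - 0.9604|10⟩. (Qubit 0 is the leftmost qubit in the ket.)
-0.9604|10⟩ + 0.2786|11⟩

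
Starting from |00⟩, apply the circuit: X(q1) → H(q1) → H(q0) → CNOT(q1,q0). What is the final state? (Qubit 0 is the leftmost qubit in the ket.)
1/2|00⟩ - 1/2|01⟩ + 1/2|10⟩ - 1/2|11⟩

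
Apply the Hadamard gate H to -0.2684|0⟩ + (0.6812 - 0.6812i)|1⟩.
(0.2919 - 0.4817i)|0⟩ + (-0.6715 + 0.4817i)|1⟩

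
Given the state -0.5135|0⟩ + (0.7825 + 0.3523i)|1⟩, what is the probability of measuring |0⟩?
0.2637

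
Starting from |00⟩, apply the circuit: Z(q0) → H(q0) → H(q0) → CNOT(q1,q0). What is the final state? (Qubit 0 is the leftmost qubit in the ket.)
|00⟩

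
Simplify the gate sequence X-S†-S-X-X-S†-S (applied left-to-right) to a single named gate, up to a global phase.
X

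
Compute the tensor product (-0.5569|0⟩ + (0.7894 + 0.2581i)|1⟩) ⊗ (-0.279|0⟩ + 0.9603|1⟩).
0.1554|00⟩ - 0.5348|01⟩ + (-0.2202 - 0.07201i)|10⟩ + (0.7581 + 0.2479i)|11⟩

amp(|b₁b₂…⟩) = product of the factor amplitudes for bits b₁, b₂, …; only kets whose every factor amplitude is nonzero survive.
|00⟩: (-0.5569)(-0.279) = 0.1554
|01⟩: (-0.5569)(0.9603) = -0.5348
|10⟩: (0.7894 + 0.2581i)(-0.279) = (-0.2202 - 0.07201i)
|11⟩: (0.7894 + 0.2581i)(0.9603) = (0.7581 + 0.2479i)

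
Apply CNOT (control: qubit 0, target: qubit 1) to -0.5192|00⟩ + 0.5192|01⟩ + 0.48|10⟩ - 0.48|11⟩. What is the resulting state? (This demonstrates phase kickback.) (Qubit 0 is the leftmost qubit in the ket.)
-0.5192|00⟩ + 0.5192|01⟩ - 0.48|10⟩ + 0.48|11⟩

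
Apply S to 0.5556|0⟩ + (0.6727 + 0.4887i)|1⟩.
0.5556|0⟩ + (-0.4887 + 0.6727i)|1⟩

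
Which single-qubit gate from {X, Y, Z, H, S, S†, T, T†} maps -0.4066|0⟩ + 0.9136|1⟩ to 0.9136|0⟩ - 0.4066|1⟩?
X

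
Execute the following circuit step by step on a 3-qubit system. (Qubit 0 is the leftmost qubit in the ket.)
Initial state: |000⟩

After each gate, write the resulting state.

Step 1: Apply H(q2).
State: 1/√2|000⟩ + 1/√2|001⟩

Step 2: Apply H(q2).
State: |000⟩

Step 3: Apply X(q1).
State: |010⟩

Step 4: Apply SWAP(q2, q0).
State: |010⟩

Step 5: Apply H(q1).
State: 1/√2|000⟩ - 1/√2|010⟩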